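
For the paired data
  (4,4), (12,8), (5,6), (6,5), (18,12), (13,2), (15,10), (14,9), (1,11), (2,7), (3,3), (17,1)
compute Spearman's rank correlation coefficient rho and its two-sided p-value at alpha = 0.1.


Step 1: Rank x and y separately (midranks; no ties here).
rank(x): 4->4, 12->7, 5->5, 6->6, 18->12, 13->8, 15->10, 14->9, 1->1, 2->2, 3->3, 17->11
rank(y): 4->4, 8->8, 6->6, 5->5, 12->12, 2->2, 10->10, 9->9, 11->11, 7->7, 3->3, 1->1
Step 2: d_i = R_x(i) - R_y(i); compute d_i^2.
  (4-4)^2=0, (7-8)^2=1, (5-6)^2=1, (6-5)^2=1, (12-12)^2=0, (8-2)^2=36, (10-10)^2=0, (9-9)^2=0, (1-11)^2=100, (2-7)^2=25, (3-3)^2=0, (11-1)^2=100
sum(d^2) = 264.
Step 3: rho = 1 - 6*264 / (12*(12^2 - 1)) = 1 - 1584/1716 = 0.076923.
Step 4: Under H0, t = rho * sqrt((n-2)/(1-rho^2)) = 0.2440 ~ t(10).
Step 5: Two-sided p-value from the t-distribution with 10 df = 0.812183.
Step 6: alpha = 0.1. fail to reject H0.

rho = 0.0769, p = 0.812183, fail to reject H0 at alpha = 0.1.


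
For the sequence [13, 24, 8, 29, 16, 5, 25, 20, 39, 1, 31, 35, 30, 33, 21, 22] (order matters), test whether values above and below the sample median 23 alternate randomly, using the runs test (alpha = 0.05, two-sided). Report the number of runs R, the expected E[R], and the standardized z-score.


Step 1: Compute median = 23; label A = above, B = below.
Labels in order: BABABBABABAAAABB  (n_A = 8, n_B = 8)
Step 2: Count runs R = 11.
Step 3: Under H0 (random ordering), E[R] = 2*n_A*n_B/(n_A+n_B) + 1 = 2*8*8/16 + 1 = 9.0000.
        Var[R] = 2*n_A*n_B*(2*n_A*n_B - n_A - n_B) / ((n_A+n_B)^2 * (n_A+n_B-1)) = 14336/3840 = 3.7333.
        SD[R] = 1.9322.
Step 4: Continuity-corrected z = (R - 0.5 - E[R]) / SD[R] = (11 - 0.5 - 9.0000) / 1.9322 = 0.7763.
Step 5: Two-sided p-value via normal approximation = 2*(1 - Phi(|z|)) = 0.437558.
Step 6: alpha = 0.05. fail to reject H0.

R = 11, z = 0.7763, p = 0.437558, fail to reject H0.


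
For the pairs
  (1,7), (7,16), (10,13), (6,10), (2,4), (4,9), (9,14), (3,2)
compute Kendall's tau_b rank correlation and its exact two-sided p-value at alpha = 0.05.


Step 1: Enumerate the 28 unordered pairs (i,j) with i<j and classify each by sign(x_j-x_i) * sign(y_j-y_i).
  (1,2):dx=+6,dy=+9->C; (1,3):dx=+9,dy=+6->C; (1,4):dx=+5,dy=+3->C; (1,5):dx=+1,dy=-3->D
  (1,6):dx=+3,dy=+2->C; (1,7):dx=+8,dy=+7->C; (1,8):dx=+2,dy=-5->D; (2,3):dx=+3,dy=-3->D
  (2,4):dx=-1,dy=-6->C; (2,5):dx=-5,dy=-12->C; (2,6):dx=-3,dy=-7->C; (2,7):dx=+2,dy=-2->D
  (2,8):dx=-4,dy=-14->C; (3,4):dx=-4,dy=-3->C; (3,5):dx=-8,dy=-9->C; (3,6):dx=-6,dy=-4->C
  (3,7):dx=-1,dy=+1->D; (3,8):dx=-7,dy=-11->C; (4,5):dx=-4,dy=-6->C; (4,6):dx=-2,dy=-1->C
  (4,7):dx=+3,dy=+4->C; (4,8):dx=-3,dy=-8->C; (5,6):dx=+2,dy=+5->C; (5,7):dx=+7,dy=+10->C
  (5,8):dx=+1,dy=-2->D; (6,7):dx=+5,dy=+5->C; (6,8):dx=-1,dy=-7->C; (7,8):dx=-6,dy=-12->C
Step 2: C = 22, D = 6, total pairs = 28.
Step 3: tau = (C - D)/(n(n-1)/2) = (22 - 6)/28 = 0.571429.
Step 4: Exact two-sided p-value (enumerate n! = 40320 permutations of y under H0): p = 0.061012.
Step 5: alpha = 0.05. fail to reject H0.

tau_b = 0.5714 (C=22, D=6), p = 0.061012, fail to reject H0.


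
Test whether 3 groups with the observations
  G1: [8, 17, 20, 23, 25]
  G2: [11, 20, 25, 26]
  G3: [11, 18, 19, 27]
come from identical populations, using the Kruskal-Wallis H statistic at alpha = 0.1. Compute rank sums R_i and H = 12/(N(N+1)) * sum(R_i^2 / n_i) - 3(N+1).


Step 1: Combine all N = 13 observations and assign midranks.
sorted (value, group, rank): (8,G1,1), (11,G2,2.5), (11,G3,2.5), (17,G1,4), (18,G3,5), (19,G3,6), (20,G1,7.5), (20,G2,7.5), (23,G1,9), (25,G1,10.5), (25,G2,10.5), (26,G2,12), (27,G3,13)
Step 2: Sum ranks within each group.
R_1 = 32 (n_1 = 5)
R_2 = 32.5 (n_2 = 4)
R_3 = 26.5 (n_3 = 4)
Step 3: H = 12/(N(N+1)) * sum(R_i^2/n_i) - 3(N+1)
     = 12/(13*14) * (32^2/5 + 32.5^2/4 + 26.5^2/4) - 3*14
     = 0.065934 * 644.425 - 42
     = 0.489560.
Step 4: Ties present; correction factor C = 1 - 18/(13^3 - 13) = 0.991758. Corrected H = 0.489560 / 0.991758 = 0.493629.
Step 5: Under H0, H ~ chi^2(2); p-value = 0.781286.
Step 6: alpha = 0.1. fail to reject H0.

H = 0.4936, df = 2, p = 0.781286, fail to reject H0.


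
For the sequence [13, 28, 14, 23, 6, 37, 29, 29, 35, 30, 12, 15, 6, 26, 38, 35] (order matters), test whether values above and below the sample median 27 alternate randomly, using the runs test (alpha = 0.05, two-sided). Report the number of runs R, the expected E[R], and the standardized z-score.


Step 1: Compute median = 27; label A = above, B = below.
Labels in order: BABBBAAAAABBBBAA  (n_A = 8, n_B = 8)
Step 2: Count runs R = 6.
Step 3: Under H0 (random ordering), E[R] = 2*n_A*n_B/(n_A+n_B) + 1 = 2*8*8/16 + 1 = 9.0000.
        Var[R] = 2*n_A*n_B*(2*n_A*n_B - n_A - n_B) / ((n_A+n_B)^2 * (n_A+n_B-1)) = 14336/3840 = 3.7333.
        SD[R] = 1.9322.
Step 4: Continuity-corrected z = (R + 0.5 - E[R]) / SD[R] = (6 + 0.5 - 9.0000) / 1.9322 = -1.2939.
Step 5: Two-sided p-value via normal approximation = 2*(1 - Phi(|z|)) = 0.195709.
Step 6: alpha = 0.05. fail to reject H0.

R = 6, z = -1.2939, p = 0.195709, fail to reject H0.


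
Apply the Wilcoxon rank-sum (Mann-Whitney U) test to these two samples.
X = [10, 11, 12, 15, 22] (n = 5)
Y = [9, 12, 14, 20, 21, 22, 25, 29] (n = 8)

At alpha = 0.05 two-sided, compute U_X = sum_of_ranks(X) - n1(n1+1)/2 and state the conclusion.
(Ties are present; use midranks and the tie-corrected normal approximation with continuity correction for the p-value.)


Step 1: Combine and sort all 13 observations; assign midranks.
sorted (value, group): (9,Y), (10,X), (11,X), (12,X), (12,Y), (14,Y), (15,X), (20,Y), (21,Y), (22,X), (22,Y), (25,Y), (29,Y)
ranks: 9->1, 10->2, 11->3, 12->4.5, 12->4.5, 14->6, 15->7, 20->8, 21->9, 22->10.5, 22->10.5, 25->12, 29->13
Step 2: Rank sum for X: R1 = 2 + 3 + 4.5 + 7 + 10.5 = 27.
Step 3: U_X = R1 - n1(n1+1)/2 = 27 - 5*6/2 = 27 - 15 = 12.
       U_Y = n1*n2 - U_X = 40 - 12 = 28.
Step 4: Ties are present, so use the tie-corrected normal approximation (with continuity correction) for the p-value.
Step 5: p-value = 0.270933; compare to alpha = 0.05. fail to reject H0.

U_X = 12, p = 0.270933, fail to reject H0 at alpha = 0.05.


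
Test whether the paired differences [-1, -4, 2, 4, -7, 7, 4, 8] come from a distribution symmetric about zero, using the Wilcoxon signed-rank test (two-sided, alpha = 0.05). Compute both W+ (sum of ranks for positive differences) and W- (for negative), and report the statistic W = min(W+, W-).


Step 1: Drop any zero differences (none here) and take |d_i|.
|d| = [1, 4, 2, 4, 7, 7, 4, 8]
Step 2: Midrank |d_i| (ties get averaged ranks).
ranks: |1|->1, |4|->4, |2|->2, |4|->4, |7|->6.5, |7|->6.5, |4|->4, |8|->8
Step 3: Attach original signs; sum ranks with positive sign and with negative sign.
W+ = 2 + 4 + 6.5 + 4 + 8 = 24.5
W- = 1 + 4 + 6.5 = 11.5
(Check: W+ + W- = 36 should equal n(n+1)/2 = 36.)
Step 4: Test statistic W = min(W+, W-) = 11.5.
Step 5: Ties in |d|, so use the tie-corrected normal approximation.
        E[W] = n(n+1)/4 = 8*9/4 = 18.
        Tie groups: |d|=4 (t=3), |d|=7 (t=2); sum(t^3 - t) = 30.
        Var[W] = n(n+1)(2n+1)/24 - sum(t^3-t)/48 = 1224/24 - 30/48 = 50.375.
        z = (W - E[W]) / sqrt(Var[W]) = (11.5 - 18) / 7.0975 = -0.9158.
        Two-sided p = 2*Phi(z) = 0.359766.
Step 6: alpha = 0.05. fail to reject H0.

W+ = 24.5, W- = 11.5, W = min = 11.5, p = 0.359766, fail to reject H0.


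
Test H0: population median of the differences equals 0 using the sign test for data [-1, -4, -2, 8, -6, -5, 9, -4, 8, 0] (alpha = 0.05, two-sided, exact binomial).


Step 1: Discard zero differences. Original n = 10; n_eff = number of nonzero differences = 9.
Nonzero differences (with sign): -1, -4, -2, +8, -6, -5, +9, -4, +8
Step 2: Count signs: positive = 3, negative = 6.
Step 3: Under H0: P(positive) = 0.5, so the number of positives S ~ Bin(9, 0.5).
Step 4: Two-sided exact p-value = sum of Bin(9,0.5) probabilities at or below the observed probability = 0.507812.
Step 5: alpha = 0.05. fail to reject H0.

n_eff = 9, pos = 3, neg = 6, p = 0.507812, fail to reject H0.


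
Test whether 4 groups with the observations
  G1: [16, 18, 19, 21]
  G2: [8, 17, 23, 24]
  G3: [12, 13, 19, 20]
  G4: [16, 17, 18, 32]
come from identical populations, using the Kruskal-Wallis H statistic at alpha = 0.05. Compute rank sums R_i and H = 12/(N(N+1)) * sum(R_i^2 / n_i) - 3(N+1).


Step 1: Combine all N = 16 observations and assign midranks.
sorted (value, group, rank): (8,G2,1), (12,G3,2), (13,G3,3), (16,G1,4.5), (16,G4,4.5), (17,G2,6.5), (17,G4,6.5), (18,G1,8.5), (18,G4,8.5), (19,G1,10.5), (19,G3,10.5), (20,G3,12), (21,G1,13), (23,G2,14), (24,G2,15), (32,G4,16)
Step 2: Sum ranks within each group.
R_1 = 36.5 (n_1 = 4)
R_2 = 36.5 (n_2 = 4)
R_3 = 27.5 (n_3 = 4)
R_4 = 35.5 (n_4 = 4)
Step 3: H = 12/(N(N+1)) * sum(R_i^2/n_i) - 3(N+1)
     = 12/(16*17) * (36.5^2/4 + 36.5^2/4 + 27.5^2/4 + 35.5^2/4) - 3*17
     = 0.044118 * 1170.25 - 51
     = 0.628676.
Step 4: Ties present; correction factor C = 1 - 24/(16^3 - 16) = 0.994118. Corrected H = 0.628676 / 0.994118 = 0.632396.
Step 5: Under H0, H ~ chi^2(3); p-value = 0.888978.
Step 6: alpha = 0.05. fail to reject H0.

H = 0.6324, df = 3, p = 0.888978, fail to reject H0.


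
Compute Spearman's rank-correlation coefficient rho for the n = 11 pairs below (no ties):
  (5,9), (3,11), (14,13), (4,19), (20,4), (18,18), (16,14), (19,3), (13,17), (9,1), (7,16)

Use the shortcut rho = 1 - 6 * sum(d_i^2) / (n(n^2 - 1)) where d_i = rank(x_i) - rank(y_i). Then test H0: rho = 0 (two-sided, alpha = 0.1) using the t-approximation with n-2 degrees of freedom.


Step 1: Rank x and y separately (midranks; no ties here).
rank(x): 5->3, 3->1, 14->7, 4->2, 20->11, 18->9, 16->8, 19->10, 13->6, 9->5, 7->4
rank(y): 9->4, 11->5, 13->6, 19->11, 4->3, 18->10, 14->7, 3->2, 17->9, 1->1, 16->8
Step 2: d_i = R_x(i) - R_y(i); compute d_i^2.
  (3-4)^2=1, (1-5)^2=16, (7-6)^2=1, (2-11)^2=81, (11-3)^2=64, (9-10)^2=1, (8-7)^2=1, (10-2)^2=64, (6-9)^2=9, (5-1)^2=16, (4-8)^2=16
sum(d^2) = 270.
Step 3: rho = 1 - 6*270 / (11*(11^2 - 1)) = 1 - 1620/1320 = -0.227273.
Step 4: Under H0, t = rho * sqrt((n-2)/(1-rho^2)) = -0.7001 ~ t(9).
Step 5: Two-sided p-value from the t-distribution with 9 df = 0.501536.
Step 6: alpha = 0.1. fail to reject H0.

rho = -0.2273, p = 0.501536, fail to reject H0 at alpha = 0.1.


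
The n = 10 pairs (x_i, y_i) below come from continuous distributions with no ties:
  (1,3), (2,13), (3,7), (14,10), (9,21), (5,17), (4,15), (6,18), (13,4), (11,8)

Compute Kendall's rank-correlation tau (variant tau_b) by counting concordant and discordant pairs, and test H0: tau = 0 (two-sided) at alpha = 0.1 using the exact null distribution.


Step 1: Enumerate the 45 unordered pairs (i,j) with i<j and classify each by sign(x_j-x_i) * sign(y_j-y_i).
  (1,2):dx=+1,dy=+10->C; (1,3):dx=+2,dy=+4->C; (1,4):dx=+13,dy=+7->C; (1,5):dx=+8,dy=+18->C
  (1,6):dx=+4,dy=+14->C; (1,7):dx=+3,dy=+12->C; (1,8):dx=+5,dy=+15->C; (1,9):dx=+12,dy=+1->C
  (1,10):dx=+10,dy=+5->C; (2,3):dx=+1,dy=-6->D; (2,4):dx=+12,dy=-3->D; (2,5):dx=+7,dy=+8->C
  (2,6):dx=+3,dy=+4->C; (2,7):dx=+2,dy=+2->C; (2,8):dx=+4,dy=+5->C; (2,9):dx=+11,dy=-9->D
  (2,10):dx=+9,dy=-5->D; (3,4):dx=+11,dy=+3->C; (3,5):dx=+6,dy=+14->C; (3,6):dx=+2,dy=+10->C
  (3,7):dx=+1,dy=+8->C; (3,8):dx=+3,dy=+11->C; (3,9):dx=+10,dy=-3->D; (3,10):dx=+8,dy=+1->C
  (4,5):dx=-5,dy=+11->D; (4,6):dx=-9,dy=+7->D; (4,7):dx=-10,dy=+5->D; (4,8):dx=-8,dy=+8->D
  (4,9):dx=-1,dy=-6->C; (4,10):dx=-3,dy=-2->C; (5,6):dx=-4,dy=-4->C; (5,7):dx=-5,dy=-6->C
  (5,8):dx=-3,dy=-3->C; (5,9):dx=+4,dy=-17->D; (5,10):dx=+2,dy=-13->D; (6,7):dx=-1,dy=-2->C
  (6,8):dx=+1,dy=+1->C; (6,9):dx=+8,dy=-13->D; (6,10):dx=+6,dy=-9->D; (7,8):dx=+2,dy=+3->C
  (7,9):dx=+9,dy=-11->D; (7,10):dx=+7,dy=-7->D; (8,9):dx=+7,dy=-14->D; (8,10):dx=+5,dy=-10->D
  (9,10):dx=-2,dy=+4->D
Step 2: C = 27, D = 18, total pairs = 45.
Step 3: tau = (C - D)/(n(n-1)/2) = (27 - 18)/45 = 0.200000.
Step 4: Exact two-sided p-value (enumerate n! = 3628800 permutations of y under H0): p = 0.484313.
Step 5: alpha = 0.1. fail to reject H0.

tau_b = 0.2000 (C=27, D=18), p = 0.484313, fail to reject H0.


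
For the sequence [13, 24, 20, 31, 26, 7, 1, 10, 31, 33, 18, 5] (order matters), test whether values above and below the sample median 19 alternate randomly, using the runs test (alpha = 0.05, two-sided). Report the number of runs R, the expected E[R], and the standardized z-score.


Step 1: Compute median = 19; label A = above, B = below.
Labels in order: BAAAABBBAABB  (n_A = 6, n_B = 6)
Step 2: Count runs R = 5.
Step 3: Under H0 (random ordering), E[R] = 2*n_A*n_B/(n_A+n_B) + 1 = 2*6*6/12 + 1 = 7.0000.
        Var[R] = 2*n_A*n_B*(2*n_A*n_B - n_A - n_B) / ((n_A+n_B)^2 * (n_A+n_B-1)) = 4320/1584 = 2.7273.
        SD[R] = 1.6514.
Step 4: Continuity-corrected z = (R + 0.5 - E[R]) / SD[R] = (5 + 0.5 - 7.0000) / 1.6514 = -0.9083.
Step 5: Two-sided p-value via normal approximation = 2*(1 - Phi(|z|)) = 0.363722.
Step 6: alpha = 0.05. fail to reject H0.

R = 5, z = -0.9083, p = 0.363722, fail to reject H0.


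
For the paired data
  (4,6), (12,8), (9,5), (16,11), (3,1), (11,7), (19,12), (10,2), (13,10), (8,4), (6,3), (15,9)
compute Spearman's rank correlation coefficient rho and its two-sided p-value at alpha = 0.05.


Step 1: Rank x and y separately (midranks; no ties here).
rank(x): 4->2, 12->8, 9->5, 16->11, 3->1, 11->7, 19->12, 10->6, 13->9, 8->4, 6->3, 15->10
rank(y): 6->6, 8->8, 5->5, 11->11, 1->1, 7->7, 12->12, 2->2, 10->10, 4->4, 3->3, 9->9
Step 2: d_i = R_x(i) - R_y(i); compute d_i^2.
  (2-6)^2=16, (8-8)^2=0, (5-5)^2=0, (11-11)^2=0, (1-1)^2=0, (7-7)^2=0, (12-12)^2=0, (6-2)^2=16, (9-10)^2=1, (4-4)^2=0, (3-3)^2=0, (10-9)^2=1
sum(d^2) = 34.
Step 3: rho = 1 - 6*34 / (12*(12^2 - 1)) = 1 - 204/1716 = 0.881119.
Step 4: Under H0, t = rho * sqrt((n-2)/(1-rho^2)) = 5.8921 ~ t(10).
Step 5: Two-sided p-value from the t-distribution with 10 df = 0.000153.
Step 6: alpha = 0.05. reject H0.

rho = 0.8811, p = 0.000153, reject H0 at alpha = 0.05.


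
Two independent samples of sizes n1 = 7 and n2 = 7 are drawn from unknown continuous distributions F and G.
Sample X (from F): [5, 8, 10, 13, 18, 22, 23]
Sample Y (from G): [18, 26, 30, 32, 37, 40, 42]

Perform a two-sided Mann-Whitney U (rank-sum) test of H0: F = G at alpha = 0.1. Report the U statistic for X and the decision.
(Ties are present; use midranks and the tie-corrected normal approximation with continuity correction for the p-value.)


Step 1: Combine and sort all 14 observations; assign midranks.
sorted (value, group): (5,X), (8,X), (10,X), (13,X), (18,X), (18,Y), (22,X), (23,X), (26,Y), (30,Y), (32,Y), (37,Y), (40,Y), (42,Y)
ranks: 5->1, 8->2, 10->3, 13->4, 18->5.5, 18->5.5, 22->7, 23->8, 26->9, 30->10, 32->11, 37->12, 40->13, 42->14
Step 2: Rank sum for X: R1 = 1 + 2 + 3 + 4 + 5.5 + 7 + 8 = 30.5.
Step 3: U_X = R1 - n1(n1+1)/2 = 30.5 - 7*8/2 = 30.5 - 28 = 2.5.
       U_Y = n1*n2 - U_X = 49 - 2.5 = 46.5.
Step 4: Ties are present, so use the tie-corrected normal approximation (with continuity correction) for the p-value.
Step 5: p-value = 0.005956; compare to alpha = 0.1. reject H0.

U_X = 2.5, p = 0.005956, reject H0 at alpha = 0.1.


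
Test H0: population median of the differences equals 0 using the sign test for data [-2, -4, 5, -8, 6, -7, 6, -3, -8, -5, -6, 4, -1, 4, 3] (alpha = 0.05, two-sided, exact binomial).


Step 1: Discard zero differences. Original n = 15; n_eff = number of nonzero differences = 15.
Nonzero differences (with sign): -2, -4, +5, -8, +6, -7, +6, -3, -8, -5, -6, +4, -1, +4, +3
Step 2: Count signs: positive = 6, negative = 9.
Step 3: Under H0: P(positive) = 0.5, so the number of positives S ~ Bin(15, 0.5).
Step 4: Two-sided exact p-value = sum of Bin(15,0.5) probabilities at or below the observed probability = 0.607239.
Step 5: alpha = 0.05. fail to reject H0.

n_eff = 15, pos = 6, neg = 9, p = 0.607239, fail to reject H0.


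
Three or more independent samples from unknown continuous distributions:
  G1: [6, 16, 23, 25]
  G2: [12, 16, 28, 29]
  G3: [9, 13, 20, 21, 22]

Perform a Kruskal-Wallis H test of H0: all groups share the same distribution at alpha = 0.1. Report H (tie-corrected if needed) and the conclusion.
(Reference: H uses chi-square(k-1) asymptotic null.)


Step 1: Combine all N = 13 observations and assign midranks.
sorted (value, group, rank): (6,G1,1), (9,G3,2), (12,G2,3), (13,G3,4), (16,G1,5.5), (16,G2,5.5), (20,G3,7), (21,G3,8), (22,G3,9), (23,G1,10), (25,G1,11), (28,G2,12), (29,G2,13)
Step 2: Sum ranks within each group.
R_1 = 27.5 (n_1 = 4)
R_2 = 33.5 (n_2 = 4)
R_3 = 30 (n_3 = 5)
Step 3: H = 12/(N(N+1)) * sum(R_i^2/n_i) - 3(N+1)
     = 12/(13*14) * (27.5^2/4 + 33.5^2/4 + 30^2/5) - 3*14
     = 0.065934 * 649.625 - 42
     = 0.832418.
Step 4: Ties present; correction factor C = 1 - 6/(13^3 - 13) = 0.997253. Corrected H = 0.832418 / 0.997253 = 0.834711.
Step 5: Under H0, H ~ chi^2(2); p-value = 0.658787.
Step 6: alpha = 0.1. fail to reject H0.

H = 0.8347, df = 2, p = 0.658787, fail to reject H0.


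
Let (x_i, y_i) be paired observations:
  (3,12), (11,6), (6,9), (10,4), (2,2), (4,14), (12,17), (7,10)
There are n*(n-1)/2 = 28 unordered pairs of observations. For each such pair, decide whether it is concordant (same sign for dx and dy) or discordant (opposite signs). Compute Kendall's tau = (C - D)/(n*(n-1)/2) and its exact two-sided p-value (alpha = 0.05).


Step 1: Enumerate the 28 unordered pairs (i,j) with i<j and classify each by sign(x_j-x_i) * sign(y_j-y_i).
  (1,2):dx=+8,dy=-6->D; (1,3):dx=+3,dy=-3->D; (1,4):dx=+7,dy=-8->D; (1,5):dx=-1,dy=-10->C
  (1,6):dx=+1,dy=+2->C; (1,7):dx=+9,dy=+5->C; (1,8):dx=+4,dy=-2->D; (2,3):dx=-5,dy=+3->D
  (2,4):dx=-1,dy=-2->C; (2,5):dx=-9,dy=-4->C; (2,6):dx=-7,dy=+8->D; (2,7):dx=+1,dy=+11->C
  (2,8):dx=-4,dy=+4->D; (3,4):dx=+4,dy=-5->D; (3,5):dx=-4,dy=-7->C; (3,6):dx=-2,dy=+5->D
  (3,7):dx=+6,dy=+8->C; (3,8):dx=+1,dy=+1->C; (4,5):dx=-8,dy=-2->C; (4,6):dx=-6,dy=+10->D
  (4,7):dx=+2,dy=+13->C; (4,8):dx=-3,dy=+6->D; (5,6):dx=+2,dy=+12->C; (5,7):dx=+10,dy=+15->C
  (5,8):dx=+5,dy=+8->C; (6,7):dx=+8,dy=+3->C; (6,8):dx=+3,dy=-4->D; (7,8):dx=-5,dy=-7->C
Step 2: C = 16, D = 12, total pairs = 28.
Step 3: tau = (C - D)/(n(n-1)/2) = (16 - 12)/28 = 0.142857.
Step 4: Exact two-sided p-value (enumerate n! = 40320 permutations of y under H0): p = 0.719544.
Step 5: alpha = 0.05. fail to reject H0.

tau_b = 0.1429 (C=16, D=12), p = 0.719544, fail to reject H0.


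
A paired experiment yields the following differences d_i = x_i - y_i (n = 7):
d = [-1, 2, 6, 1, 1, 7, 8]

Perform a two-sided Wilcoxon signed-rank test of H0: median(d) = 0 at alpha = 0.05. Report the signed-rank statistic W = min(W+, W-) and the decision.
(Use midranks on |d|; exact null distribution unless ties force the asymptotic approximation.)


Step 1: Drop any zero differences (none here) and take |d_i|.
|d| = [1, 2, 6, 1, 1, 7, 8]
Step 2: Midrank |d_i| (ties get averaged ranks).
ranks: |1|->2, |2|->4, |6|->5, |1|->2, |1|->2, |7|->6, |8|->7
Step 3: Attach original signs; sum ranks with positive sign and with negative sign.
W+ = 4 + 5 + 2 + 2 + 6 + 7 = 26
W- = 2 = 2
(Check: W+ + W- = 28 should equal n(n+1)/2 = 28.)
Step 4: Test statistic W = min(W+, W-) = 2.
Step 5: Ties in |d|, so use the tie-corrected normal approximation.
        E[W] = n(n+1)/4 = 7*8/4 = 14.
        Tie groups: |d|=1 (t=3); sum(t^3 - t) = 24.
        Var[W] = n(n+1)(2n+1)/24 - sum(t^3-t)/48 = 840/24 - 24/48 = 34.5.
        z = (W - E[W]) / sqrt(Var[W]) = (2 - 14) / 5.8737 = -2.0430.
        Two-sided p = 2*Phi(z) = 0.041051.
Step 6: alpha = 0.05. reject H0.

W+ = 26, W- = 2, W = min = 2, p = 0.041051, reject H0.


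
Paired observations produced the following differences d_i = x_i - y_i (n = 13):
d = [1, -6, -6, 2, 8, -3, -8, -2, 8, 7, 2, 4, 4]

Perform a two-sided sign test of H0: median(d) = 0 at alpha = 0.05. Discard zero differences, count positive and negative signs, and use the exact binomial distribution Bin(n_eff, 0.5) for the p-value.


Step 1: Discard zero differences. Original n = 13; n_eff = number of nonzero differences = 13.
Nonzero differences (with sign): +1, -6, -6, +2, +8, -3, -8, -2, +8, +7, +2, +4, +4
Step 2: Count signs: positive = 8, negative = 5.
Step 3: Under H0: P(positive) = 0.5, so the number of positives S ~ Bin(13, 0.5).
Step 4: Two-sided exact p-value = sum of Bin(13,0.5) probabilities at or below the observed probability = 0.581055.
Step 5: alpha = 0.05. fail to reject H0.

n_eff = 13, pos = 8, neg = 5, p = 0.581055, fail to reject H0.


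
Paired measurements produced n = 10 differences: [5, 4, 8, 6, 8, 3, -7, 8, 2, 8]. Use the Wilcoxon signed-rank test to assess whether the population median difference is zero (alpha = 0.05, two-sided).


Step 1: Drop any zero differences (none here) and take |d_i|.
|d| = [5, 4, 8, 6, 8, 3, 7, 8, 2, 8]
Step 2: Midrank |d_i| (ties get averaged ranks).
ranks: |5|->4, |4|->3, |8|->8.5, |6|->5, |8|->8.5, |3|->2, |7|->6, |8|->8.5, |2|->1, |8|->8.5
Step 3: Attach original signs; sum ranks with positive sign and with negative sign.
W+ = 4 + 3 + 8.5 + 5 + 8.5 + 2 + 8.5 + 1 + 8.5 = 49
W- = 6 = 6
(Check: W+ + W- = 55 should equal n(n+1)/2 = 55.)
Step 4: Test statistic W = min(W+, W-) = 6.
Step 5: Ties in |d|, so use the tie-corrected normal approximation.
        E[W] = n(n+1)/4 = 10*11/4 = 27.5.
        Tie groups: |d|=8 (t=4); sum(t^3 - t) = 60.
        Var[W] = n(n+1)(2n+1)/24 - sum(t^3-t)/48 = 2310/24 - 60/48 = 95.
        z = (W - E[W]) / sqrt(Var[W]) = (6 - 27.5) / 9.7468 = -2.2059.
        Two-sided p = 2*Phi(z) = 0.027394.
Step 6: alpha = 0.05. reject H0.

W+ = 49, W- = 6, W = min = 6, p = 0.027394, reject H0.


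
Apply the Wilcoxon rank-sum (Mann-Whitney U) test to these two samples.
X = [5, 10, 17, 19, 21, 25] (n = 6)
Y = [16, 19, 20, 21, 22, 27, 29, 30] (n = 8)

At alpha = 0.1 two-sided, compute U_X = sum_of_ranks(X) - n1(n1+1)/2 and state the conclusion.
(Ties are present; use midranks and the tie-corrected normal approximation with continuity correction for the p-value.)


Step 1: Combine and sort all 14 observations; assign midranks.
sorted (value, group): (5,X), (10,X), (16,Y), (17,X), (19,X), (19,Y), (20,Y), (21,X), (21,Y), (22,Y), (25,X), (27,Y), (29,Y), (30,Y)
ranks: 5->1, 10->2, 16->3, 17->4, 19->5.5, 19->5.5, 20->7, 21->8.5, 21->8.5, 22->10, 25->11, 27->12, 29->13, 30->14
Step 2: Rank sum for X: R1 = 1 + 2 + 4 + 5.5 + 8.5 + 11 = 32.
Step 3: U_X = R1 - n1(n1+1)/2 = 32 - 6*7/2 = 32 - 21 = 11.
       U_Y = n1*n2 - U_X = 48 - 11 = 37.
Step 4: Ties are present, so use the tie-corrected normal approximation (with continuity correction) for the p-value.
Step 5: p-value = 0.105813; compare to alpha = 0.1. fail to reject H0.

U_X = 11, p = 0.105813, fail to reject H0 at alpha = 0.1.


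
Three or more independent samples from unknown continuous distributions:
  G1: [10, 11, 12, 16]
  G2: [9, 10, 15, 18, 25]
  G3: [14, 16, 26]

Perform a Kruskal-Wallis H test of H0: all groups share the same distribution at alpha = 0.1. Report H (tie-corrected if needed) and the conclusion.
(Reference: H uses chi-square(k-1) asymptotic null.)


Step 1: Combine all N = 12 observations and assign midranks.
sorted (value, group, rank): (9,G2,1), (10,G1,2.5), (10,G2,2.5), (11,G1,4), (12,G1,5), (14,G3,6), (15,G2,7), (16,G1,8.5), (16,G3,8.5), (18,G2,10), (25,G2,11), (26,G3,12)
Step 2: Sum ranks within each group.
R_1 = 20 (n_1 = 4)
R_2 = 31.5 (n_2 = 5)
R_3 = 26.5 (n_3 = 3)
Step 3: H = 12/(N(N+1)) * sum(R_i^2/n_i) - 3(N+1)
     = 12/(12*13) * (20^2/4 + 31.5^2/5 + 26.5^2/3) - 3*13
     = 0.076923 * 532.533 - 39
     = 1.964103.
Step 4: Ties present; correction factor C = 1 - 12/(12^3 - 12) = 0.993007. Corrected H = 1.964103 / 0.993007 = 1.977934.
Step 5: Under H0, H ~ chi^2(2); p-value = 0.371961.
Step 6: alpha = 0.1. fail to reject H0.

H = 1.9779, df = 2, p = 0.371961, fail to reject H0.


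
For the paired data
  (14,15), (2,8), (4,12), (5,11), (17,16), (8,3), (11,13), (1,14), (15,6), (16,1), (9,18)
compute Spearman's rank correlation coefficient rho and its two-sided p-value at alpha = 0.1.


Step 1: Rank x and y separately (midranks; no ties here).
rank(x): 14->8, 2->2, 4->3, 5->4, 17->11, 8->5, 11->7, 1->1, 15->9, 16->10, 9->6
rank(y): 15->9, 8->4, 12->6, 11->5, 16->10, 3->2, 13->7, 14->8, 6->3, 1->1, 18->11
Step 2: d_i = R_x(i) - R_y(i); compute d_i^2.
  (8-9)^2=1, (2-4)^2=4, (3-6)^2=9, (4-5)^2=1, (11-10)^2=1, (5-2)^2=9, (7-7)^2=0, (1-8)^2=49, (9-3)^2=36, (10-1)^2=81, (6-11)^2=25
sum(d^2) = 216.
Step 3: rho = 1 - 6*216 / (11*(11^2 - 1)) = 1 - 1296/1320 = 0.018182.
Step 4: Under H0, t = rho * sqrt((n-2)/(1-rho^2)) = 0.0546 ~ t(9).
Step 5: Two-sided p-value from the t-distribution with 9 df = 0.957685.
Step 6: alpha = 0.1. fail to reject H0.

rho = 0.0182, p = 0.957685, fail to reject H0 at alpha = 0.1.


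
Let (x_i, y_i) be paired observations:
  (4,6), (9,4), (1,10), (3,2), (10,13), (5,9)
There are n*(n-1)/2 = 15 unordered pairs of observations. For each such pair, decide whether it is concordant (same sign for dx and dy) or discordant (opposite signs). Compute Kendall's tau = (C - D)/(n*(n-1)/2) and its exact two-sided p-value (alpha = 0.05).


Step 1: Enumerate the 15 unordered pairs (i,j) with i<j and classify each by sign(x_j-x_i) * sign(y_j-y_i).
  (1,2):dx=+5,dy=-2->D; (1,3):dx=-3,dy=+4->D; (1,4):dx=-1,dy=-4->C; (1,5):dx=+6,dy=+7->C
  (1,6):dx=+1,dy=+3->C; (2,3):dx=-8,dy=+6->D; (2,4):dx=-6,dy=-2->C; (2,5):dx=+1,dy=+9->C
  (2,6):dx=-4,dy=+5->D; (3,4):dx=+2,dy=-8->D; (3,5):dx=+9,dy=+3->C; (3,6):dx=+4,dy=-1->D
  (4,5):dx=+7,dy=+11->C; (4,6):dx=+2,dy=+7->C; (5,6):dx=-5,dy=-4->C
Step 2: C = 9, D = 6, total pairs = 15.
Step 3: tau = (C - D)/(n(n-1)/2) = (9 - 6)/15 = 0.200000.
Step 4: Exact two-sided p-value (enumerate n! = 720 permutations of y under H0): p = 0.719444.
Step 5: alpha = 0.05. fail to reject H0.

tau_b = 0.2000 (C=9, D=6), p = 0.719444, fail to reject H0.


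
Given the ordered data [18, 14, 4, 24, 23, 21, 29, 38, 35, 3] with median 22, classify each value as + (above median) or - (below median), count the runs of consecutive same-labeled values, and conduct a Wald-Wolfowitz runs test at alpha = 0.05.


Step 1: Compute median = 22; label A = above, B = below.
Labels in order: BBBAABAAAB  (n_A = 5, n_B = 5)
Step 2: Count runs R = 5.
Step 3: Under H0 (random ordering), E[R] = 2*n_A*n_B/(n_A+n_B) + 1 = 2*5*5/10 + 1 = 6.0000.
        Var[R] = 2*n_A*n_B*(2*n_A*n_B - n_A - n_B) / ((n_A+n_B)^2 * (n_A+n_B-1)) = 2000/900 = 2.2222.
        SD[R] = 1.4907.
Step 4: Continuity-corrected z = (R + 0.5 - E[R]) / SD[R] = (5 + 0.5 - 6.0000) / 1.4907 = -0.3354.
Step 5: Two-sided p-value via normal approximation = 2*(1 - Phi(|z|)) = 0.737316.
Step 6: alpha = 0.05. fail to reject H0.

R = 5, z = -0.3354, p = 0.737316, fail to reject H0.


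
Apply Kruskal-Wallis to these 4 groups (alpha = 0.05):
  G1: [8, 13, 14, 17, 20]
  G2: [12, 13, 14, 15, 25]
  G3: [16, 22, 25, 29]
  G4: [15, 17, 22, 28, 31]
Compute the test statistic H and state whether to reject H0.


Step 1: Combine all N = 19 observations and assign midranks.
sorted (value, group, rank): (8,G1,1), (12,G2,2), (13,G1,3.5), (13,G2,3.5), (14,G1,5.5), (14,G2,5.5), (15,G2,7.5), (15,G4,7.5), (16,G3,9), (17,G1,10.5), (17,G4,10.5), (20,G1,12), (22,G3,13.5), (22,G4,13.5), (25,G2,15.5), (25,G3,15.5), (28,G4,17), (29,G3,18), (31,G4,19)
Step 2: Sum ranks within each group.
R_1 = 32.5 (n_1 = 5)
R_2 = 34 (n_2 = 5)
R_3 = 56 (n_3 = 4)
R_4 = 67.5 (n_4 = 5)
Step 3: H = 12/(N(N+1)) * sum(R_i^2/n_i) - 3(N+1)
     = 12/(19*20) * (32.5^2/5 + 34^2/5 + 56^2/4 + 67.5^2/5) - 3*20
     = 0.031579 * 2137.7 - 60
     = 7.506316.
Step 4: Ties present; correction factor C = 1 - 36/(19^3 - 19) = 0.994737. Corrected H = 7.506316 / 0.994737 = 7.546032.
Step 5: Under H0, H ~ chi^2(3); p-value = 0.056387.
Step 6: alpha = 0.05. fail to reject H0.

H = 7.5460, df = 3, p = 0.056387, fail to reject H0.


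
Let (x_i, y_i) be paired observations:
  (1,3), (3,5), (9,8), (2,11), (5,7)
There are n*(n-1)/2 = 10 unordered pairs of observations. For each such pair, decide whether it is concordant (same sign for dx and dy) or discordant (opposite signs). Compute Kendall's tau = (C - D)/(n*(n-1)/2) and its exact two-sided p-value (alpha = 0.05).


Step 1: Enumerate the 10 unordered pairs (i,j) with i<j and classify each by sign(x_j-x_i) * sign(y_j-y_i).
  (1,2):dx=+2,dy=+2->C; (1,3):dx=+8,dy=+5->C; (1,4):dx=+1,dy=+8->C; (1,5):dx=+4,dy=+4->C
  (2,3):dx=+6,dy=+3->C; (2,4):dx=-1,dy=+6->D; (2,5):dx=+2,dy=+2->C; (3,4):dx=-7,dy=+3->D
  (3,5):dx=-4,dy=-1->C; (4,5):dx=+3,dy=-4->D
Step 2: C = 7, D = 3, total pairs = 10.
Step 3: tau = (C - D)/(n(n-1)/2) = (7 - 3)/10 = 0.400000.
Step 4: Exact two-sided p-value (enumerate n! = 120 permutations of y under H0): p = 0.483333.
Step 5: alpha = 0.05. fail to reject H0.

tau_b = 0.4000 (C=7, D=3), p = 0.483333, fail to reject H0.


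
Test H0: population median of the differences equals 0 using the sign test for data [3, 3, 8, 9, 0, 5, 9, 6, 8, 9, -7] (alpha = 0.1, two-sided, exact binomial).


Step 1: Discard zero differences. Original n = 11; n_eff = number of nonzero differences = 10.
Nonzero differences (with sign): +3, +3, +8, +9, +5, +9, +6, +8, +9, -7
Step 2: Count signs: positive = 9, negative = 1.
Step 3: Under H0: P(positive) = 0.5, so the number of positives S ~ Bin(10, 0.5).
Step 4: Two-sided exact p-value = sum of Bin(10,0.5) probabilities at or below the observed probability = 0.021484.
Step 5: alpha = 0.1. reject H0.

n_eff = 10, pos = 9, neg = 1, p = 0.021484, reject H0.


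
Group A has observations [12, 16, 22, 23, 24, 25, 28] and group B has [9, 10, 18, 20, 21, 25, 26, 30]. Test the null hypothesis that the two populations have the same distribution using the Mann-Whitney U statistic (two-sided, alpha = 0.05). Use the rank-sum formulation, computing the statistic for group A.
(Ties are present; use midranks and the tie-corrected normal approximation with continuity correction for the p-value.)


Step 1: Combine and sort all 15 observations; assign midranks.
sorted (value, group): (9,Y), (10,Y), (12,X), (16,X), (18,Y), (20,Y), (21,Y), (22,X), (23,X), (24,X), (25,X), (25,Y), (26,Y), (28,X), (30,Y)
ranks: 9->1, 10->2, 12->3, 16->4, 18->5, 20->6, 21->7, 22->8, 23->9, 24->10, 25->11.5, 25->11.5, 26->13, 28->14, 30->15
Step 2: Rank sum for X: R1 = 3 + 4 + 8 + 9 + 10 + 11.5 + 14 = 59.5.
Step 3: U_X = R1 - n1(n1+1)/2 = 59.5 - 7*8/2 = 59.5 - 28 = 31.5.
       U_Y = n1*n2 - U_X = 56 - 31.5 = 24.5.
Step 4: Ties are present, so use the tie-corrected normal approximation (with continuity correction) for the p-value.
Step 5: p-value = 0.728221; compare to alpha = 0.05. fail to reject H0.

U_X = 31.5, p = 0.728221, fail to reject H0 at alpha = 0.05.


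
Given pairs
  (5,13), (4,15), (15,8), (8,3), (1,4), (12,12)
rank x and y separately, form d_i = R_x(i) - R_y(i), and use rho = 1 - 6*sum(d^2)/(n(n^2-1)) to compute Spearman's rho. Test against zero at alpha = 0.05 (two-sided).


Step 1: Rank x and y separately (midranks; no ties here).
rank(x): 5->3, 4->2, 15->6, 8->4, 1->1, 12->5
rank(y): 13->5, 15->6, 8->3, 3->1, 4->2, 12->4
Step 2: d_i = R_x(i) - R_y(i); compute d_i^2.
  (3-5)^2=4, (2-6)^2=16, (6-3)^2=9, (4-1)^2=9, (1-2)^2=1, (5-4)^2=1
sum(d^2) = 40.
Step 3: rho = 1 - 6*40 / (6*(6^2 - 1)) = 1 - 240/210 = -0.142857.
Step 4: Under H0, t = rho * sqrt((n-2)/(1-rho^2)) = -0.2887 ~ t(4).
Step 5: Two-sided p-value from the t-distribution with 4 df = 0.787172.
Step 6: alpha = 0.05. fail to reject H0.

rho = -0.1429, p = 0.787172, fail to reject H0 at alpha = 0.05.


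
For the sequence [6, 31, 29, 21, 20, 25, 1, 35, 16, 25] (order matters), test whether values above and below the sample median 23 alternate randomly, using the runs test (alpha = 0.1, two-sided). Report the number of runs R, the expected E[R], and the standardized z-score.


Step 1: Compute median = 23; label A = above, B = below.
Labels in order: BAABBABABA  (n_A = 5, n_B = 5)
Step 2: Count runs R = 8.
Step 3: Under H0 (random ordering), E[R] = 2*n_A*n_B/(n_A+n_B) + 1 = 2*5*5/10 + 1 = 6.0000.
        Var[R] = 2*n_A*n_B*(2*n_A*n_B - n_A - n_B) / ((n_A+n_B)^2 * (n_A+n_B-1)) = 2000/900 = 2.2222.
        SD[R] = 1.4907.
Step 4: Continuity-corrected z = (R - 0.5 - E[R]) / SD[R] = (8 - 0.5 - 6.0000) / 1.4907 = 1.0062.
Step 5: Two-sided p-value via normal approximation = 2*(1 - Phi(|z|)) = 0.314305.
Step 6: alpha = 0.1. fail to reject H0.

R = 8, z = 1.0062, p = 0.314305, fail to reject H0.


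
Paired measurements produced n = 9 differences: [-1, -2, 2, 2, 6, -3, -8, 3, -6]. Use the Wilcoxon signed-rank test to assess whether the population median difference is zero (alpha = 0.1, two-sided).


Step 1: Drop any zero differences (none here) and take |d_i|.
|d| = [1, 2, 2, 2, 6, 3, 8, 3, 6]
Step 2: Midrank |d_i| (ties get averaged ranks).
ranks: |1|->1, |2|->3, |2|->3, |2|->3, |6|->7.5, |3|->5.5, |8|->9, |3|->5.5, |6|->7.5
Step 3: Attach original signs; sum ranks with positive sign and with negative sign.
W+ = 3 + 3 + 7.5 + 5.5 = 19
W- = 1 + 3 + 5.5 + 9 + 7.5 = 26
(Check: W+ + W- = 45 should equal n(n+1)/2 = 45.)
Step 4: Test statistic W = min(W+, W-) = 19.
Step 5: Ties in |d|, so use the tie-corrected normal approximation.
        E[W] = n(n+1)/4 = 9*10/4 = 22.5.
        Tie groups: |d|=2 (t=3), |d|=3 (t=2), |d|=6 (t=2); sum(t^3 - t) = 36.
        Var[W] = n(n+1)(2n+1)/24 - sum(t^3-t)/48 = 1710/24 - 36/48 = 70.5.
        z = (W - E[W]) / sqrt(Var[W]) = (19 - 22.5) / 8.3964 = -0.4168.
        Two-sided p = 2*Phi(z) = 0.676793.
Step 6: alpha = 0.1. fail to reject H0.

W+ = 19, W- = 26, W = min = 19, p = 0.676793, fail to reject H0.


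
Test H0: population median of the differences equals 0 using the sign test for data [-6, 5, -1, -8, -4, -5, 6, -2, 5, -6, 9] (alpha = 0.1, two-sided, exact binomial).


Step 1: Discard zero differences. Original n = 11; n_eff = number of nonzero differences = 11.
Nonzero differences (with sign): -6, +5, -1, -8, -4, -5, +6, -2, +5, -6, +9
Step 2: Count signs: positive = 4, negative = 7.
Step 3: Under H0: P(positive) = 0.5, so the number of positives S ~ Bin(11, 0.5).
Step 4: Two-sided exact p-value = sum of Bin(11,0.5) probabilities at or below the observed probability = 0.548828.
Step 5: alpha = 0.1. fail to reject H0.

n_eff = 11, pos = 4, neg = 7, p = 0.548828, fail to reject H0.


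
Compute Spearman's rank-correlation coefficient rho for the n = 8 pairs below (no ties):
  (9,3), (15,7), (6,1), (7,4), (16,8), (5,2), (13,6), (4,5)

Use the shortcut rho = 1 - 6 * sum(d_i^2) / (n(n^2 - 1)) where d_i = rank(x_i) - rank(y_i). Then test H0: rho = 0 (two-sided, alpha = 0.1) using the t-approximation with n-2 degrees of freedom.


Step 1: Rank x and y separately (midranks; no ties here).
rank(x): 9->5, 15->7, 6->3, 7->4, 16->8, 5->2, 13->6, 4->1
rank(y): 3->3, 7->7, 1->1, 4->4, 8->8, 2->2, 6->6, 5->5
Step 2: d_i = R_x(i) - R_y(i); compute d_i^2.
  (5-3)^2=4, (7-7)^2=0, (3-1)^2=4, (4-4)^2=0, (8-8)^2=0, (2-2)^2=0, (6-6)^2=0, (1-5)^2=16
sum(d^2) = 24.
Step 3: rho = 1 - 6*24 / (8*(8^2 - 1)) = 1 - 144/504 = 0.714286.
Step 4: Under H0, t = rho * sqrt((n-2)/(1-rho^2)) = 2.5000 ~ t(6).
Step 5: Two-sided p-value from the t-distribution with 6 df = 0.046528.
Step 6: alpha = 0.1. reject H0.

rho = 0.7143, p = 0.046528, reject H0 at alpha = 0.1.


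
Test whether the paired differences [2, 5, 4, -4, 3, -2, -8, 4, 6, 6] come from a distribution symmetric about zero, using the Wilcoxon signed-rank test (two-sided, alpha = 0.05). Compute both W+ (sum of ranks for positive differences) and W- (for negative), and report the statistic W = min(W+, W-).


Step 1: Drop any zero differences (none here) and take |d_i|.
|d| = [2, 5, 4, 4, 3, 2, 8, 4, 6, 6]
Step 2: Midrank |d_i| (ties get averaged ranks).
ranks: |2|->1.5, |5|->7, |4|->5, |4|->5, |3|->3, |2|->1.5, |8|->10, |4|->5, |6|->8.5, |6|->8.5
Step 3: Attach original signs; sum ranks with positive sign and with negative sign.
W+ = 1.5 + 7 + 5 + 3 + 5 + 8.5 + 8.5 = 38.5
W- = 5 + 1.5 + 10 = 16.5
(Check: W+ + W- = 55 should equal n(n+1)/2 = 55.)
Step 4: Test statistic W = min(W+, W-) = 16.5.
Step 5: Ties in |d|, so use the tie-corrected normal approximation.
        E[W] = n(n+1)/4 = 10*11/4 = 27.5.
        Tie groups: |d|=2 (t=2), |d|=4 (t=3), |d|=6 (t=2); sum(t^3 - t) = 36.
        Var[W] = n(n+1)(2n+1)/24 - sum(t^3-t)/48 = 2310/24 - 36/48 = 95.5.
        z = (W - E[W]) / sqrt(Var[W]) = (16.5 - 27.5) / 9.7724 = -1.1256.
        Two-sided p = 2*Phi(z) = 0.260327.
Step 6: alpha = 0.05. fail to reject H0.

W+ = 38.5, W- = 16.5, W = min = 16.5, p = 0.260327, fail to reject H0.


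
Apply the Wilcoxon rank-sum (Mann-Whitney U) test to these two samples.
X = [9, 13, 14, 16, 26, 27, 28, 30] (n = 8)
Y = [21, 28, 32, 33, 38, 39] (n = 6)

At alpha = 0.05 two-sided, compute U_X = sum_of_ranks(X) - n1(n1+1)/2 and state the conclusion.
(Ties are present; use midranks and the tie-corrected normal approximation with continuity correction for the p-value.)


Step 1: Combine and sort all 14 observations; assign midranks.
sorted (value, group): (9,X), (13,X), (14,X), (16,X), (21,Y), (26,X), (27,X), (28,X), (28,Y), (30,X), (32,Y), (33,Y), (38,Y), (39,Y)
ranks: 9->1, 13->2, 14->3, 16->4, 21->5, 26->6, 27->7, 28->8.5, 28->8.5, 30->10, 32->11, 33->12, 38->13, 39->14
Step 2: Rank sum for X: R1 = 1 + 2 + 3 + 4 + 6 + 7 + 8.5 + 10 = 41.5.
Step 3: U_X = R1 - n1(n1+1)/2 = 41.5 - 8*9/2 = 41.5 - 36 = 5.5.
       U_Y = n1*n2 - U_X = 48 - 5.5 = 42.5.
Step 4: Ties are present, so use the tie-corrected normal approximation (with continuity correction) for the p-value.
Step 5: p-value = 0.020000; compare to alpha = 0.05. reject H0.

U_X = 5.5, p = 0.020000, reject H0 at alpha = 0.05.


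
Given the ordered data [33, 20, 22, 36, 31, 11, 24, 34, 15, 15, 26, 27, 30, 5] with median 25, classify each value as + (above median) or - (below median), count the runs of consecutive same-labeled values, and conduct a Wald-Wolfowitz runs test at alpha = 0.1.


Step 1: Compute median = 25; label A = above, B = below.
Labels in order: ABBAABBABBAAAB  (n_A = 7, n_B = 7)
Step 2: Count runs R = 8.
Step 3: Under H0 (random ordering), E[R] = 2*n_A*n_B/(n_A+n_B) + 1 = 2*7*7/14 + 1 = 8.0000.
        Var[R] = 2*n_A*n_B*(2*n_A*n_B - n_A - n_B) / ((n_A+n_B)^2 * (n_A+n_B-1)) = 8232/2548 = 3.2308.
        SD[R] = 1.7974.
Step 4: R = E[R], so z = 0 with no continuity correction.
Step 5: Two-sided p-value via normal approximation = 2*(1 - Phi(|z|)) = 1.000000.
Step 6: alpha = 0.1. fail to reject H0.

R = 8, z = 0.0000, p = 1.000000, fail to reject H0.


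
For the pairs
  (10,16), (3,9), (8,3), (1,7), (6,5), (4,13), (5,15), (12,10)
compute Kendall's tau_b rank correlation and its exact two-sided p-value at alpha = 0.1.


Step 1: Enumerate the 28 unordered pairs (i,j) with i<j and classify each by sign(x_j-x_i) * sign(y_j-y_i).
  (1,2):dx=-7,dy=-7->C; (1,3):dx=-2,dy=-13->C; (1,4):dx=-9,dy=-9->C; (1,5):dx=-4,dy=-11->C
  (1,6):dx=-6,dy=-3->C; (1,7):dx=-5,dy=-1->C; (1,8):dx=+2,dy=-6->D; (2,3):dx=+5,dy=-6->D
  (2,4):dx=-2,dy=-2->C; (2,5):dx=+3,dy=-4->D; (2,6):dx=+1,dy=+4->C; (2,7):dx=+2,dy=+6->C
  (2,8):dx=+9,dy=+1->C; (3,4):dx=-7,dy=+4->D; (3,5):dx=-2,dy=+2->D; (3,6):dx=-4,dy=+10->D
  (3,7):dx=-3,dy=+12->D; (3,8):dx=+4,dy=+7->C; (4,5):dx=+5,dy=-2->D; (4,6):dx=+3,dy=+6->C
  (4,7):dx=+4,dy=+8->C; (4,8):dx=+11,dy=+3->C; (5,6):dx=-2,dy=+8->D; (5,7):dx=-1,dy=+10->D
  (5,8):dx=+6,dy=+5->C; (6,7):dx=+1,dy=+2->C; (6,8):dx=+8,dy=-3->D; (7,8):dx=+7,dy=-5->D
Step 2: C = 16, D = 12, total pairs = 28.
Step 3: tau = (C - D)/(n(n-1)/2) = (16 - 12)/28 = 0.142857.
Step 4: Exact two-sided p-value (enumerate n! = 40320 permutations of y under H0): p = 0.719544.
Step 5: alpha = 0.1. fail to reject H0.

tau_b = 0.1429 (C=16, D=12), p = 0.719544, fail to reject H0.


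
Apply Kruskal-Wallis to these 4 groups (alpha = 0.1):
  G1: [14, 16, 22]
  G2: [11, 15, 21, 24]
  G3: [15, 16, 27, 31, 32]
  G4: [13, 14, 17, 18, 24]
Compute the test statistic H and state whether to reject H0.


Step 1: Combine all N = 17 observations and assign midranks.
sorted (value, group, rank): (11,G2,1), (13,G4,2), (14,G1,3.5), (14,G4,3.5), (15,G2,5.5), (15,G3,5.5), (16,G1,7.5), (16,G3,7.5), (17,G4,9), (18,G4,10), (21,G2,11), (22,G1,12), (24,G2,13.5), (24,G4,13.5), (27,G3,15), (31,G3,16), (32,G3,17)
Step 2: Sum ranks within each group.
R_1 = 23 (n_1 = 3)
R_2 = 31 (n_2 = 4)
R_3 = 61 (n_3 = 5)
R_4 = 38 (n_4 = 5)
Step 3: H = 12/(N(N+1)) * sum(R_i^2/n_i) - 3(N+1)
     = 12/(17*18) * (23^2/3 + 31^2/4 + 61^2/5 + 38^2/5) - 3*18
     = 0.039216 * 1449.58 - 54
     = 2.846405.
Step 4: Ties present; correction factor C = 1 - 24/(17^3 - 17) = 0.995098. Corrected H = 2.846405 / 0.995098 = 2.860427.
Step 5: Under H0, H ~ chi^2(3); p-value = 0.413649.
Step 6: alpha = 0.1. fail to reject H0.

H = 2.8604, df = 3, p = 0.413649, fail to reject H0.
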